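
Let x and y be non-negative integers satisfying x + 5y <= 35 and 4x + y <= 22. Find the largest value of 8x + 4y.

56

The continuous relaxation peaks at (3.95, 6.21) with value 56.42; rounding to a feasible lattice point costs some objective.
(x,y)=(4,6): 1·4+5·6=34≤35, 4·4+1·6=22≤22, objective 56.
(x,y)=(4,5): 1·4+5·5=29≤35, 4·4+1·5=21≤22, objective 52.
(x,y)=(3,6): 1·3+5·6=33≤35, 4·3+1·6=18≤22, objective 48.
Maximum is 56 at (x,y)=(4,6).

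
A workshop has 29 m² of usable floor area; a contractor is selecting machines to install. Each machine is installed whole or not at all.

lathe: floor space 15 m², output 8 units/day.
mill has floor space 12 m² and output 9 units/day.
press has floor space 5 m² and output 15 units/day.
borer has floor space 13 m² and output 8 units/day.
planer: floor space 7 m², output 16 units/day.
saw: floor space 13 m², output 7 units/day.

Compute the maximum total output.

Allowing fractional choices, the relaxed optimum would be about 43.1, but machines are indivisible.
lathe + press + planer: floor space 15 + 5 + 7 = 27 ≤ 29, output 8 + 15 + 16 = 39.
press + borer + planer: floor space 5 + 13 + 7 = 25 ≤ 29, output 15 + 8 + 16 = 39.
mill + press + planer: floor space 12 + 5 + 7 = 24 ≤ 29, output 9 + 15 + 16 = 40.
Best is mill, press, and planer with total output 40.

40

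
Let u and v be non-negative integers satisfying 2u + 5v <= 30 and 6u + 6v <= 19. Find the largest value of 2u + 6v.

(u,v)=(0,3) is feasible, giving 18.
(u,v)=(1,2) is feasible, giving 14.
(u,v)=(0,2) is feasible, giving 12.
No feasible integer point exceeds 18.

18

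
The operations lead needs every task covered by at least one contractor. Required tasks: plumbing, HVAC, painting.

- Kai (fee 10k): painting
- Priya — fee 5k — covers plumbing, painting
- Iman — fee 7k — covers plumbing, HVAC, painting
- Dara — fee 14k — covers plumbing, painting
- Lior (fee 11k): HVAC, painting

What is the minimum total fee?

7

This is a weighted set-cover instance.
Iman alone covers plumbing, HVAC, painting — every task.
Total fee: 7.
No cover costs less than 7.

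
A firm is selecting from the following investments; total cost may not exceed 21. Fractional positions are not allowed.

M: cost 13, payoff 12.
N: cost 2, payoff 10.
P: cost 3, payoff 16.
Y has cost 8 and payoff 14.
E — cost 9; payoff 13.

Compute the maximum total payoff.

Allowing fractional choices, the relaxed optimum would be about 51.6, but investments are indivisible.
P + Y + E: cost 3 + 8 + 9 = 20 ≤ 21, payoff 16 + 14 + 13 = 43.
N + P + E: cost 2 + 3 + 9 = 14 ≤ 21, payoff 10 + 16 + 13 = 39.
N + P + Y: cost 2 + 3 + 8 = 13 ≤ 21, payoff 10 + 16 + 14 = 40.
Best is P, Y, and E with total payoff 43.

43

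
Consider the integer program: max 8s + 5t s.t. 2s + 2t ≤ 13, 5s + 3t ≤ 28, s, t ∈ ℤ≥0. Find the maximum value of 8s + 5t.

The continuous relaxation peaks at (4.25, 2.25) with value 45.25; rounding to a feasible lattice point costs some objective.
(s,t)=(5,1): 2·5+2·1=12≤13, 5·5+3·1=28≤28, objective 45.
(s,t)=(4,2): 2·4+2·2=12≤13, 5·4+3·2=26≤28, objective 42.
The best lattice point is (5,1), giving 45.

45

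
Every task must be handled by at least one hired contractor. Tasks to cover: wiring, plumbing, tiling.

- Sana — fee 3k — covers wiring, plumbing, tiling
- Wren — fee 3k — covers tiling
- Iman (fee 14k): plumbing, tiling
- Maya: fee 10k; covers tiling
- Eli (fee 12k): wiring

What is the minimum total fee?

3

Sana alone covers wiring, plumbing, tiling — every task.
Total fee: 3.
No cover costs less than 3.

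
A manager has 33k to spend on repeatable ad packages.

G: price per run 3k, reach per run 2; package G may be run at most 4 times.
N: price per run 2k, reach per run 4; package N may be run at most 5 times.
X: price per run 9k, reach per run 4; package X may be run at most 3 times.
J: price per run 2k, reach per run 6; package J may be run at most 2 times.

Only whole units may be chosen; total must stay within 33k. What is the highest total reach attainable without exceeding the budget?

3×G, 5×N, 1×X, and 2×J: price 32 ≤ 33, reach 3·2 + 5·4 + 1·4 + 2·6 = 42.
5×N, 2×X, and 2×J: price 32 ≤ 33, reach 5·4 + 2·4 + 2·6 = 40.
Best is 42.

42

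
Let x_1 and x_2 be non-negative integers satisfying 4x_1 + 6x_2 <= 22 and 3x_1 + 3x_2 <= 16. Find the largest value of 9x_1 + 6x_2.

The continuous relaxation peaks at (5.33, 0) with value 48.00; rounding to a feasible lattice point costs some objective.
(x_1,x_2)=(5,0) is feasible, giving 45.
(x_1,x_2)=(4,1) is feasible, giving 42.
(x_1,x_2)=(4,0) is feasible, giving 36.
Maximum is 45 at (x_1,x_2)=(5,0).

45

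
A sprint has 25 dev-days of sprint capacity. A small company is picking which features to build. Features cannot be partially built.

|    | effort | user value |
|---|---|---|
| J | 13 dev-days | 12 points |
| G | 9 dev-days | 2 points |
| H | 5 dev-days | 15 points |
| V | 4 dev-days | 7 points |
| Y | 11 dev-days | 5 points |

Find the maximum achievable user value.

34

J + H + V: effort 13 + 5 + 4 = 22 ≤ 25, user value 12 + 15 + 7 = 34.
J + H: effort 13 + 5 = 18 ≤ 25, user value 12 + 15 = 27.
H + V + Y: effort 5 + 4 + 11 = 20 ≤ 25, user value 15 + 7 + 5 = 27.
Best is J, H, and V with total user value 34.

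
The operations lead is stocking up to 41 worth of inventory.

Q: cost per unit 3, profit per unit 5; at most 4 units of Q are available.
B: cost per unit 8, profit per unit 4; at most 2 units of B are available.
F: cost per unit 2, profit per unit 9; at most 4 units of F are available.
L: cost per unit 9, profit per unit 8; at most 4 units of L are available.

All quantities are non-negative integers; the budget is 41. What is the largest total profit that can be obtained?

72

F has the best ratio (9/2); taking only F gives at most 4×9 = 36 (stopped by the supply cap of 4).
Mixing does better — 4×Q, 4×F, and 2×L: cost 38 ≤ 41, profit 4·5 + 4·9 + 2·8 = 72.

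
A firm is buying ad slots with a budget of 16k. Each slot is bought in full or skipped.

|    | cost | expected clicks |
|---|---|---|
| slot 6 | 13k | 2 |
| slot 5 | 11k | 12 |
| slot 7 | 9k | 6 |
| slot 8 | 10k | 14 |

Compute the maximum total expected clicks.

14

Allowing fractional choices, the relaxed optimum would be about 20.5, but ad slots are indivisible.
slot 8: cost 10 ≤ 16, expected clicks 14.
slot 7: cost 9 ≤ 16, expected clicks 6.
slot 5: cost 11 ≤ 16, expected clicks 12.
Best is slot 8 with total expected clicks 14.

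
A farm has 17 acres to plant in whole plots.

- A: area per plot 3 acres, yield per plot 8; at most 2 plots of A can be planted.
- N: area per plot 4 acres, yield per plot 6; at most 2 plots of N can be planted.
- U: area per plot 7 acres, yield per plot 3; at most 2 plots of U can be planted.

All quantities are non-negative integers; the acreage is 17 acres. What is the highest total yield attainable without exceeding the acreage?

28

This is a bounded integer knapsack.
2×A, 1×N, and 1×U: area 17 ≤ 17, yield 2·8 + 1·6 + 1·3 = 25.
2×A and 2×N: area 14 ≤ 17, yield 2·8 + 2·6 = 28.
Best is 28.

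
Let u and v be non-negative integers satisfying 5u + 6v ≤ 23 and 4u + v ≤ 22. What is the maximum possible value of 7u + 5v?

(u,v)=(4,0): 5·4+6·0=20≤23, 4·4+1·0=16≤22, objective 28.
(u,v)=(3,1): 5·3+6·1=21≤23, 4·3+1·1=13≤22, objective 26.
(u,v)=(3,0): 5·3+6·0=15≤23, 4·3+1·0=12≤22, objective 21.
Maximum is 28 at (u,v)=(4,0).

28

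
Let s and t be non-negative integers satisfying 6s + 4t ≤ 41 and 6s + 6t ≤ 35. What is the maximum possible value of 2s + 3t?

(s,t)=(0,5) is feasible, giving 15.
(s,t)=(1,4) is feasible, giving 14.
No feasible integer point exceeds 15.

15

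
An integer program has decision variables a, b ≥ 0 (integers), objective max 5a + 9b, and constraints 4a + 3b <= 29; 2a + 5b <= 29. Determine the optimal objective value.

The continuous relaxation peaks at (4.14, 4.14) with value 58.00; rounding to a feasible lattice point costs some objective.
(a,b)=(4,4): 4·4+3·4=28≤29, 2·4+5·4=28≤29, objective 56.
(a,b)=(5,3): 4·5+3·3=29≤29, 2·5+5·3=25≤29, objective 52.
No feasible integer point exceeds 56.

56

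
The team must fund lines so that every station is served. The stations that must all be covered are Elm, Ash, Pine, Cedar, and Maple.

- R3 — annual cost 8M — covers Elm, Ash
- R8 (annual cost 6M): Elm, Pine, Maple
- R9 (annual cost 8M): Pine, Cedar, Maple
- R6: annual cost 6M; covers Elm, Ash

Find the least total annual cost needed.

14

The greedy cost-per-new-station heuristic would pick R8, R6, and R9 for 20, but a cheaper cover exists.
Choose R9 and R6: together they cover Elm, Ash, Pine, Cedar, Maple — every station.
Total annual cost: 8 + 6 = 14.
No cover costs less than 14.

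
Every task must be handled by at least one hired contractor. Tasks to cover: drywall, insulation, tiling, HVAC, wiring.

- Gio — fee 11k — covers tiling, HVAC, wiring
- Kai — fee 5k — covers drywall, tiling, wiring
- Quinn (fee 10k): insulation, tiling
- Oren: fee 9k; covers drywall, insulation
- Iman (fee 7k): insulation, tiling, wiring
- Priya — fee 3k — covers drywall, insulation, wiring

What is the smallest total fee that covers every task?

This is an integer covering problem.
The greedy cost-per-new-task heuristic would pick Priya, Kai, and Gio for 19, but a cheaper cover exists.
Choose Gio and Priya: together they cover drywall, insulation, tiling, HVAC, wiring — every task.
Total fee: 11 + 3 = 14.
No cover costs less than 14.

14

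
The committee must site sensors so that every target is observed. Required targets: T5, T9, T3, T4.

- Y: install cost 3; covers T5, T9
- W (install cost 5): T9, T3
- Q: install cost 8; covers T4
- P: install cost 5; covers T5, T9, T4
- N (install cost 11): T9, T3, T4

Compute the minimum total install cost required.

This is an integer covering problem.
Choose W and P: together they cover T5, T9, T3, T4 — every target.
Total install cost: 5 + 5 = 10.

10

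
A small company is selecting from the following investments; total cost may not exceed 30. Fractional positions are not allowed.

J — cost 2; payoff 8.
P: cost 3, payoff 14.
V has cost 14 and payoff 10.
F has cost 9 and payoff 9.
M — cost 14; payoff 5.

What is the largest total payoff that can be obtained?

41

Allowing fractional choices, the relaxed optimum would be about 41.7, but investments are indivisible.
J + P + V + F: cost 2 + 3 + 14 + 9 = 28 ≤ 30, payoff 8 + 14 + 10 + 9 = 41.
J + P + F + M: cost 2 + 3 + 9 + 14 = 28 ≤ 30, payoff 8 + 14 + 9 + 5 = 36.
Best is J, P, V, and F with total payoff 41.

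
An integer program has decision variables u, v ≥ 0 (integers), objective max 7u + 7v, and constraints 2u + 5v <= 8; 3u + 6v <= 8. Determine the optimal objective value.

(u,v)=(2,0): 2·2+5·0=4≤8, 3·2+6·0=6≤8, objective 14.
(u,v)=(1,0): 2·1+5·0=2≤8, 3·1+6·0=3≤8, objective 7.
The best lattice point is (2,0), giving 14.

14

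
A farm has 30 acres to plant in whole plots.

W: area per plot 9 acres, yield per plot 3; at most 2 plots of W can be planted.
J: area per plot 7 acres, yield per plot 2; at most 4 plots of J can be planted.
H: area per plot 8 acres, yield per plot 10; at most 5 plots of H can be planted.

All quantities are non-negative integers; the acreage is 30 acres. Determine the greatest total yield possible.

2×J and 2×H: area 30 ≤ 30, yield 2·2 + 2·10 = 24.
3×H: area 24 ≤ 30, yield 3·10 = 30.
Best is 30.

30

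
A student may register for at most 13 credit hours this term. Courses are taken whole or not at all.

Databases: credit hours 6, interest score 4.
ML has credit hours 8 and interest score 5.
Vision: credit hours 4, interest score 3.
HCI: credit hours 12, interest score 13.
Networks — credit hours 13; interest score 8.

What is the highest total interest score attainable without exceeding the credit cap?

13

Take HCI: credit hours 12 ≤ 13, interest score 13.
No other feasible combination does better.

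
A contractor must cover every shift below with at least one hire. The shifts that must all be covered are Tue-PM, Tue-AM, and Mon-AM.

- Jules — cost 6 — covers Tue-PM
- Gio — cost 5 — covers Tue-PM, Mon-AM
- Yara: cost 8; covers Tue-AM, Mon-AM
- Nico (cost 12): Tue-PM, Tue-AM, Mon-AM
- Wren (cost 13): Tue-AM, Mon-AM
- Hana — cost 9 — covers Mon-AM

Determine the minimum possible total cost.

12

The greedy cost-per-new-shift heuristic would pick Gio and Yara for 13, but a cheaper cover exists.
Nico alone covers Tue-PM, Tue-AM, Mon-AM — every shift.
Total cost: 12.
No cover costs less than 12.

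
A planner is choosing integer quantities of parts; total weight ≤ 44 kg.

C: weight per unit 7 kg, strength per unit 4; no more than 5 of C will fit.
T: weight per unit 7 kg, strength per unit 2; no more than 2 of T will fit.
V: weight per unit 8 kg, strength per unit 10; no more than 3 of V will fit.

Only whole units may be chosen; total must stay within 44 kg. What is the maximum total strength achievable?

38

V has the best ratio (10/8); taking only V gives at most 3×10 = 30 (stopped by the supply cap of 3).
Mixing does better — 2×C and 3×V: weight 38 ≤ 44, strength 2·4 + 3·10 = 38.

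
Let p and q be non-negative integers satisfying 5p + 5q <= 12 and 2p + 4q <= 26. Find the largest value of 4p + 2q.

The continuous relaxation peaks at (2.4, 0) with value 9.60; rounding to a feasible lattice point costs some objective.
(p,q)=(2,0): 5·2+5·0=10≤12, 2·2+4·0=4≤26, objective 8.
(p,q)=(1,1): 5·1+5·1=10≤12, 2·1+4·1=6≤26, objective 6.
(p,q)=(1,0): 5·1+5·0=5≤12, 2·1+4·0=2≤26, objective 4.
Maximum is 8 at (p,q)=(2,0).

8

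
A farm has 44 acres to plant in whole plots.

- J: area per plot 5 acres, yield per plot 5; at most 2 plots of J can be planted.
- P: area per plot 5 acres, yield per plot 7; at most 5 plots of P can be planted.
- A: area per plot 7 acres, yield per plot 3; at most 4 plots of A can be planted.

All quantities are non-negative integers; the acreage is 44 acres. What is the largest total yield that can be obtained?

This is a bounded integer knapsack.
Take 2×J, 5×P, and 1×A: area 42 ≤ 44, yield 2·5 + 5·7 + 1·3 = 48.
P has the best ratio (7/5) and is taken to its limit of 5; remaining capacity is filled optimally with the others.

48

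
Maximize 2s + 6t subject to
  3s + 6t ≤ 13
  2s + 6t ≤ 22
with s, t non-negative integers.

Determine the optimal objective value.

12

(s,t)=(0,2) is feasible, giving 12.
(s,t)=(1,1) is feasible, giving 8.
The best lattice point is (0,2), giving 12.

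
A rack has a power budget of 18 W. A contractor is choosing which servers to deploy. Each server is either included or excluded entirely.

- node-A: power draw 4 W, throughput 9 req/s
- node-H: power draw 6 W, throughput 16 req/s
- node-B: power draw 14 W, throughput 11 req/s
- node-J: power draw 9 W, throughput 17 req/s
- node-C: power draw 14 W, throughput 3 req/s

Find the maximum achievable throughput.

This is a 0-1 knapsack instance.
node-A + node-H: power draw 4 + 6 = 10 ≤ 18, throughput 9 + 16 = 25.
node-A + node-J: power draw 4 + 9 = 13 ≤ 18, throughput 9 + 17 = 26.
node-H + node-J: power draw 6 + 9 = 15 ≤ 18, throughput 16 + 17 = 33.
Best is node-H and node-J with total throughput 33.

33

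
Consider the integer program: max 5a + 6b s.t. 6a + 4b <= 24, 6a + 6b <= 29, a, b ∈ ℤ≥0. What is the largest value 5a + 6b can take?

(a,b)=(0,4): 6·0+4·4=16≤24, 6·0+6·4=24≤29, objective 24.
(a,b)=(1,3): 6·1+4·3=18≤24, 6·1+6·3=24≤29, objective 23.
(a,b)=(0,3): 6·0+4·3=12≤24, 6·0+6·3=18≤29, objective 18.
Maximum is 24 at (a,b)=(0,4).

24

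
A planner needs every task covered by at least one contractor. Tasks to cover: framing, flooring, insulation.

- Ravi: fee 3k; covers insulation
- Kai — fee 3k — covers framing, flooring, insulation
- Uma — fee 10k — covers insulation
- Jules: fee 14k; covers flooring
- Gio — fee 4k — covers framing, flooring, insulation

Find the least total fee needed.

Kai alone covers framing, flooring, insulation — every task.
Total fee: 3.
No cover costs less than 3.

3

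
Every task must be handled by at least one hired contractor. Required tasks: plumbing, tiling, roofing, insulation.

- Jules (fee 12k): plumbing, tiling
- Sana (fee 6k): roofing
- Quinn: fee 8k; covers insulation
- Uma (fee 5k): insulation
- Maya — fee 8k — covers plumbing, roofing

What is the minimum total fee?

The greedy cost-per-new-task heuristic would pick Maya, Uma, and Jules for 25, but a cheaper cover exists.
Choose Jules, Sana, and Uma: together they cover plumbing, tiling, roofing, insulation — every task.
Total fee: 12 + 6 + 5 = 23.
No cover costs less than 23.

23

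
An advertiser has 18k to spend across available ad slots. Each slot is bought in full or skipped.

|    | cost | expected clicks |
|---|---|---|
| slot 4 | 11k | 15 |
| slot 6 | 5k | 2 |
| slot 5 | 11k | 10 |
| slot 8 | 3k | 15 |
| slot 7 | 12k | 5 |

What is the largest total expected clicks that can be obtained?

Take slot 4 and slot 8: cost 11 + 3 = 14 ≤ 18, expected clicks 15 + 15 = 30.
No other feasible combination does better.

30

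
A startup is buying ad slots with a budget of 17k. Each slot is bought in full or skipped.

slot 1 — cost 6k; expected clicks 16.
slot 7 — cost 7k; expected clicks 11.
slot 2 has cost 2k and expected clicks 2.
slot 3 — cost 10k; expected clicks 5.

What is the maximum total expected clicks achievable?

29

This is an integer program with binary decision variables.
Allowing fractional choices, the relaxed optimum would be about 30.0, but ad slots are indivisible.
slot 1 + slot 7: cost 6 + 7 = 13 ≤ 17, expected clicks 16 + 11 = 27.
slot 1 + slot 3: cost 6 + 10 = 16 ≤ 17, expected clicks 16 + 5 = 21.
slot 1 + slot 7 + slot 2: cost 6 + 7 + 2 = 15 ≤ 17, expected clicks 16 + 11 + 2 = 29.
Best is slot 1, slot 7, and slot 2 with total expected clicks 29.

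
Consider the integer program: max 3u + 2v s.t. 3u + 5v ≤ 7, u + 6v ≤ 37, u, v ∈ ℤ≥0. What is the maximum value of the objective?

6

The continuous relaxation peaks at (2.33, 0) with value 7.00; rounding to a feasible lattice point costs some objective.
(u,v)=(2,0): 3·2+5·0=6≤7, 1·2+6·0=2≤37, objective 6.
(u,v)=(1,0): 3·1+5·0=3≤7, 1·1+6·0=1≤37, objective 3.
No feasible integer point exceeds 6.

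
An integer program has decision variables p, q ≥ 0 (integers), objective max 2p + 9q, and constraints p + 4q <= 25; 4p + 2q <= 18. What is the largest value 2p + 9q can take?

Relaxing integrality, the LP optimum is 56.25 at (p,q) = (0, 6.25), which is not an integer point.
(p,q)=(1,6): 1·1+4·6=25≤25, 4·1+2·6=16≤18, objective 56.
(p,q)=(0,6): 1·0+4·6=24≤25, 4·0+2·6=12≤18, objective 54.
(p,q)=(2,5): 1·2+4·5=22≤25, 4·2+2·5=18≤18, objective 49.
No feasible integer point exceeds 56.

56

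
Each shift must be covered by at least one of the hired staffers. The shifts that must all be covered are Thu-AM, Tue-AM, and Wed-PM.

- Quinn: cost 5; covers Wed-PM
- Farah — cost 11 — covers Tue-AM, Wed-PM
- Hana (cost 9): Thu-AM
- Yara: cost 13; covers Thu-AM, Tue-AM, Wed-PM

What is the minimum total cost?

13

This is an integer covering problem.
Yara alone covers Thu-AM, Tue-AM, Wed-PM — every shift.
Total cost: 13.
No cover costs less than 13.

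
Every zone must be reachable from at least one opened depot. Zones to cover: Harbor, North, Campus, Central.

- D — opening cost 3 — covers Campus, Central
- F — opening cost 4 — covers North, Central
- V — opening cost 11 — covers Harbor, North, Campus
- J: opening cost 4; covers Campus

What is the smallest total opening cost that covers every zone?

This is a weighted set-cover instance.
The greedy cost-per-new-zone heuristic would pick D, F, and V for 18, but a cheaper cover exists.
Choose D and V: together they cover Harbor, North, Campus, Central — every zone.
Total opening cost: 3 + 11 = 14.
No cover costs less than 14.

14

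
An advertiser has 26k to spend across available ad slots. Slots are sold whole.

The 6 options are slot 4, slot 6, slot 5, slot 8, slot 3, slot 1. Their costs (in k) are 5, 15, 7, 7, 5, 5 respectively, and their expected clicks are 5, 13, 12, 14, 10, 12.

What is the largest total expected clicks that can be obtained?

Allowing fractional choices, the relaxed optimum would be about 50.0, but ad slots are indivisible.
slot 5 + slot 8 + slot 3 + slot 1: cost 7 + 7 + 5 + 5 = 24 ≤ 26, expected clicks 12 + 14 + 10 + 12 = 48.
slot 4 + slot 5 + slot 8 + slot 1: cost 5 + 7 + 7 + 5 = 24 ≤ 26, expected clicks 5 + 12 + 14 + 12 = 43.
slot 4 + slot 8 + slot 3 + slot 1: cost 5 + 7 + 5 + 5 = 22 ≤ 26, expected clicks 5 + 14 + 10 + 12 = 41.
Best is slot 5, slot 8, slot 3, and slot 1 with total expected clicks 48.

48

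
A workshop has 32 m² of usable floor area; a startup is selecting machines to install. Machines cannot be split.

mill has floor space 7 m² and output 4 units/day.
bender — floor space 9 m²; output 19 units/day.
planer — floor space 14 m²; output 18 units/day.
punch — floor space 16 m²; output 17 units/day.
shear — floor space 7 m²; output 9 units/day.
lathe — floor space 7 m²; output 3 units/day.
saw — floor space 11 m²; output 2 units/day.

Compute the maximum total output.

46

bender + planer + shear: floor space 9 + 14 + 7 = 30 ≤ 32, output 19 + 18 + 9 = 46.
bender + punch + shear: floor space 9 + 16 + 7 = 32 ≤ 32, output 19 + 17 + 9 = 45.
Best is bender, planer, and shear with total output 46.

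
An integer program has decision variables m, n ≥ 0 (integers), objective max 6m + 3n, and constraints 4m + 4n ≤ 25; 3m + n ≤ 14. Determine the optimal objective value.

30

(m,n)=(4,2): 4·4+4·2=24≤25, 3·4+1·2=14≤14, objective 30.
(m,n)=(3,3): 4·3+4·3=24≤25, 3·3+1·3=12≤14, objective 27.
(m,n)=(4,1): 4·4+4·1=20≤25, 3·4+1·1=13≤14, objective 27.
No feasible integer point exceeds 30.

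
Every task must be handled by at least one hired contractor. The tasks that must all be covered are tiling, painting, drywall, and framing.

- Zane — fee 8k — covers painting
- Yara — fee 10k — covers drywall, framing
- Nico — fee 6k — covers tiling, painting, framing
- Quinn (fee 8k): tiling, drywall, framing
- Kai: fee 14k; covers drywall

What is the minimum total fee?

14

Choose Nico and Quinn: together they cover tiling, painting, drywall, framing — every task.
Total fee: 6 + 8 = 14.
No cover costs less than 14.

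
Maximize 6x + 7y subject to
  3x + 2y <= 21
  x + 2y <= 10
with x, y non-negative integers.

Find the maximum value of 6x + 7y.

(x,y)=(4,3) is feasible, giving 45.
(x,y)=(5,2) is feasible, giving 44.
(x,y)=(6,1) is feasible, giving 43.
No feasible integer point exceeds 45.

45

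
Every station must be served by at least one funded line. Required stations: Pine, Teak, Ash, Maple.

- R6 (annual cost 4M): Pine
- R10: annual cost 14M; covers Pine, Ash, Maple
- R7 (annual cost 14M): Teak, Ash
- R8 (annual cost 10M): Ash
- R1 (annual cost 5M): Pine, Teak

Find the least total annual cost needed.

Choose R10 and R1: together they cover Pine, Teak, Ash, Maple — every station.
Total annual cost: 14 + 5 = 19.
No cover costs less than 19.

19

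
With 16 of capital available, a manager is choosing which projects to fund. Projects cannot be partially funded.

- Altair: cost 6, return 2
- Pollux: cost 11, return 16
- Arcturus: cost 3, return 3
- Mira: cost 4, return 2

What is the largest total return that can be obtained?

19

Allowing fractional choices, the relaxed optimum would be about 20.0, but projects are indivisible.
Pollux + Mira: cost 11 + 4 = 15 ≤ 16, return 16 + 2 = 18.
Pollux + Arcturus: cost 11 + 3 = 14 ≤ 16, return 16 + 3 = 19.
Best is Pollux and Arcturus with total return 19.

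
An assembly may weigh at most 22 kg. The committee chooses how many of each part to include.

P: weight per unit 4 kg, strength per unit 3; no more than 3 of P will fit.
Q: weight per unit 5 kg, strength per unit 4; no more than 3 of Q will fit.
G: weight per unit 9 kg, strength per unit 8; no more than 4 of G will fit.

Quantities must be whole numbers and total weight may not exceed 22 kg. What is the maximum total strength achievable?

19

2×P, 1×Q, and 1×G: weight 22 ≤ 22, strength 2·3 + 1·4 + 1·8 = 18.
1×P and 2×G: weight 22 ≤ 22, strength 1·3 + 2·8 = 19.
Best is 19.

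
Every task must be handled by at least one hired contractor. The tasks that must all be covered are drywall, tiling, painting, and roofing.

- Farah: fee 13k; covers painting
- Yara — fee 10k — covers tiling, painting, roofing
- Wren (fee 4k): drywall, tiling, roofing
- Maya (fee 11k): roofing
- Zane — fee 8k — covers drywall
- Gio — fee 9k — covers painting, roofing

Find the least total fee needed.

13

Choose Wren and Gio: together they cover drywall, tiling, painting, roofing — every task.
Total fee: 4 + 9 = 13.
No cover costs less than 13.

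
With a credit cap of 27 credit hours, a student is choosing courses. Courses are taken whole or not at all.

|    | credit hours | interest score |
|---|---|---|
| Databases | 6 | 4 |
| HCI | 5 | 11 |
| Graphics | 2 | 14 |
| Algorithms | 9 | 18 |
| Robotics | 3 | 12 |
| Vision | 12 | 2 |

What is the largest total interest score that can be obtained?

Allowing fractional choices, the relaxed optimum would be about 59.3, but courses are indivisible.
HCI + Graphics + Algorithms + Robotics: credit hours 5 + 2 + 9 + 3 = 19 ≤ 27, interest score 11 + 14 + 18 + 12 = 55.
Databases + HCI + Graphics + Algorithms + Robotics: credit hours 6 + 5 + 2 + 9 + 3 = 25 ≤ 27, interest score 4 + 11 + 14 + 18 + 12 = 59.
Databases + Graphics + Algorithms + Robotics: credit hours 6 + 2 + 9 + 3 = 20 ≤ 27, interest score 4 + 14 + 18 + 12 = 48.
Best is Databases, HCI, Graphics, Algorithms, and Robotics with total interest score 59.

59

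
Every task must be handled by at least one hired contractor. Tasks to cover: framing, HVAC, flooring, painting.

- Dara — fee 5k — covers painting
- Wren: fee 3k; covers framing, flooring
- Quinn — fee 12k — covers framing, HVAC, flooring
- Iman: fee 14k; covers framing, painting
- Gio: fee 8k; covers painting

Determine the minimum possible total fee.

This is an integer covering problem.
The greedy cost-per-new-task heuristic would pick Wren, Dara, and Quinn for 20, but a cheaper cover exists.
Choose Dara and Quinn: together they cover framing, HVAC, flooring, painting — every task.
Total fee: 5 + 12 = 17.
No cover costs less than 17.

17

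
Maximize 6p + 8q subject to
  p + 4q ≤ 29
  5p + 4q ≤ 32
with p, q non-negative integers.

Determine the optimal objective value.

(p,q)=(0,7) is feasible, giving 56.
(p,q)=(1,6) is feasible, giving 54.
(p,q)=(0,6) is feasible, giving 48.
The best lattice point is (0,7), giving 56.

56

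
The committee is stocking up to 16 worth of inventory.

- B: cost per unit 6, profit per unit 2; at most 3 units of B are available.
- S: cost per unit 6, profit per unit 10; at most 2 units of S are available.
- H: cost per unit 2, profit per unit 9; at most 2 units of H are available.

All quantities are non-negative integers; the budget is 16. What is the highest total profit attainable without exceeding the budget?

38

H has the best ratio (9/2); taking only H gives at most 2×9 = 18 (stopped by the supply cap of 2).
Mixing does better — 2×S and 2×H: cost 16 ≤ 16, profit 2·10 + 2·9 = 38.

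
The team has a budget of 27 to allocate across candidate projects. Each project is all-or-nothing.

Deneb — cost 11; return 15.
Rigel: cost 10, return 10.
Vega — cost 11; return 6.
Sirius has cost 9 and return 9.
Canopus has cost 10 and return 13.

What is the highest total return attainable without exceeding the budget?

28

Allowing fractional choices, the relaxed optimum would be about 34.0, but projects are indivisible.
Deneb + Rigel: cost 11 + 10 = 21 ≤ 27, return 15 + 10 = 25.
Deneb + Canopus: cost 11 + 10 = 21 ≤ 27, return 15 + 13 = 28.
Best is Deneb and Canopus with total return 28.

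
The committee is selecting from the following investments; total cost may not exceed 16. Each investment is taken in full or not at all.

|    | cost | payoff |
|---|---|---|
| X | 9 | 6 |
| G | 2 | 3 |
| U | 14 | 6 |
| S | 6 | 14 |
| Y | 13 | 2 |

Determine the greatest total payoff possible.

20

Take X and S: cost 9 + 6 = 15 ≤ 16, payoff 6 + 14 = 20.
No other feasible combination does better.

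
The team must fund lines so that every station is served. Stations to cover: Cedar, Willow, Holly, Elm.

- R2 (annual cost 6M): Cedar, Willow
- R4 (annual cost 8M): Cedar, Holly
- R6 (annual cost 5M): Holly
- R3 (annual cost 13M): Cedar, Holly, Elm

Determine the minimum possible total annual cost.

This is an integer covering problem.
Choose R2 and R3: together they cover Cedar, Willow, Holly, Elm — every station.
Total annual cost: 6 + 13 = 19.

19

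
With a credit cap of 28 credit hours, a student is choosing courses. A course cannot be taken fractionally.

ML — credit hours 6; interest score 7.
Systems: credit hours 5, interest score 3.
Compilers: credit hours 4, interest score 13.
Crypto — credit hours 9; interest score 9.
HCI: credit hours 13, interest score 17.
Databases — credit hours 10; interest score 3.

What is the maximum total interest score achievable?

This is a 0-1 knapsack instance.
ML + Compilers + HCI: credit hours 6 + 4 + 13 = 23 ≤ 28, interest score 7 + 13 + 17 = 37.
Compilers + Crypto + HCI: credit hours 4 + 9 + 13 = 26 ≤ 28, interest score 13 + 9 + 17 = 39.
ML + Systems + Compilers + HCI: credit hours 6 + 5 + 4 + 13 = 28 ≤ 28, interest score 7 + 3 + 13 + 17 = 40.
Best is ML, Systems, Compilers, and HCI with total interest score 40.

40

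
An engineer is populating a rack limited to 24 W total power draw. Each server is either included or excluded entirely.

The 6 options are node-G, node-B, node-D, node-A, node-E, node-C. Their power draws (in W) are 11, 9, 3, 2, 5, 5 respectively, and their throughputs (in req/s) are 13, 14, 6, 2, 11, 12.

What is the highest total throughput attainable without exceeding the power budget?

45

Allowing fractional choices, the relaxed optimum would be about 45.4, but servers are indivisible.
node-B + node-D + node-A + node-E + node-C: power draw 9 + 3 + 2 + 5 + 5 = 24 ≤ 24, throughput 14 + 6 + 2 + 11 + 12 = 45.
node-B + node-D + node-E + node-C: power draw 9 + 3 + 5 + 5 = 22 ≤ 24, throughput 14 + 6 + 11 + 12 = 43.
Best is node-B, node-D, node-A, node-E, and node-C with total throughput 45.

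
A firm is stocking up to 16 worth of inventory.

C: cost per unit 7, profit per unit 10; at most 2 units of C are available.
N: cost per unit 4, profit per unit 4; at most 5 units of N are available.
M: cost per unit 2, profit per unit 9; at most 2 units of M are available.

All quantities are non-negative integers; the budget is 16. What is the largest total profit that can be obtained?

3×N and 2×M: cost 16 ≤ 16, profit 3·4 + 2·9 = 30.
1×C, 1×N, and 2×M: cost 15 ≤ 16, profit 1·10 + 1·4 + 2·9 = 32.
Best is 32.

32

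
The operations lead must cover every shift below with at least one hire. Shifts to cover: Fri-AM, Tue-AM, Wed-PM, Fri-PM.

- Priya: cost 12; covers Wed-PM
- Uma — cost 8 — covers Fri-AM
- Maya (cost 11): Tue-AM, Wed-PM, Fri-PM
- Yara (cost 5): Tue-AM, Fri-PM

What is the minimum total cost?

Choose Uma and Maya: together they cover Fri-AM, Tue-AM, Wed-PM, Fri-PM — every shift.
Total cost: 8 + 11 = 19.

19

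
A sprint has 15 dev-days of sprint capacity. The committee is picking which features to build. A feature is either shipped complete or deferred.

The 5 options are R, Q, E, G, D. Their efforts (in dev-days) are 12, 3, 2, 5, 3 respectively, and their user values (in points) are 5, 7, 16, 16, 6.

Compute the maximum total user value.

45

Treat it as a binary knapsack problem.
Allowing fractional choices, the relaxed optimum would be about 45.8, but features are indivisible.
Q + E + G + D: effort 3 + 2 + 5 + 3 = 13 ≤ 15, user value 7 + 16 + 16 + 6 = 45.
Q + E + G: effort 3 + 2 + 5 = 10 ≤ 15, user value 7 + 16 + 16 = 39.
E + G + D: effort 2 + 5 + 3 = 10 ≤ 15, user value 16 + 16 + 6 = 38.
Best is Q, E, G, and D with total user value 45.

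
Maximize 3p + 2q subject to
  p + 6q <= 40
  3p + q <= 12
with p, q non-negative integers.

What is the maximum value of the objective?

18

(p,q)=(2,6) is feasible, giving 18.
(p,q)=(2,5) is feasible, giving 16.
(p,q)=(1,6) is feasible, giving 15.
No feasible integer point exceeds 18.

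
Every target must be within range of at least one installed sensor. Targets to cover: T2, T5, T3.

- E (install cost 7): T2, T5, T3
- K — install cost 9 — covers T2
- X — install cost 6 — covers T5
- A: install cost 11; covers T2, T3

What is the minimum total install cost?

This is a weighted set-cover instance.
E alone covers T2, T5, T3 — every target.
Total install cost: 7.
No cover costs less than 7.

7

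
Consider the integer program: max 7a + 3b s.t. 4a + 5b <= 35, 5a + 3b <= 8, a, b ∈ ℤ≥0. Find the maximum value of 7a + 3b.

Relaxing integrality, the LP optimum is 11.20 at (a,b) = (1.6, 0), which is not an integer point.
(a,b)=(1,1): 4·1+5·1=9≤35, 5·1+3·1=8≤8, objective 10.
(a,b)=(1,0): 4·1+5·0=4≤35, 5·1+3·0=5≤8, objective 7.
(a,b)=(0,2): 4·0+5·2=10≤35, 5·0+3·2=6≤8, objective 6.
No feasible integer point exceeds 10.

10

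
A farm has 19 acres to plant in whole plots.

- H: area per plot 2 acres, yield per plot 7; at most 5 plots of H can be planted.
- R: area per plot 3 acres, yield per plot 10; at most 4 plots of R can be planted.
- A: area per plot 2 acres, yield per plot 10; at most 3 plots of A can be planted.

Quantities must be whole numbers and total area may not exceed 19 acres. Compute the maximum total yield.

A has the best ratio (10/2); taking only A gives at most 3×10 = 30 (stopped by the supply cap of 3).
Mixing does better — 5×H, 1×R, and 3×A: area 19 ≤ 19, yield 5·7 + 1·10 + 3·10 = 75.

75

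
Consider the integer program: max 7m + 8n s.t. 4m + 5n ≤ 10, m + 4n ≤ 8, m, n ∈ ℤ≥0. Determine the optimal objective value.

16

(m,n)=(0,2) is feasible, giving 16.
(m,n)=(1,1) is feasible, giving 15.
The best lattice point is (0,2), giving 16.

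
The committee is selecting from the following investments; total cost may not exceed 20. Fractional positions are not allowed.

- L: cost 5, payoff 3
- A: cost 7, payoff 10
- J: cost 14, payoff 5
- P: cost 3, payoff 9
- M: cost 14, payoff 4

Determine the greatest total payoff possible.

Allowing fractional choices, the relaxed optimum would be about 23.8, but investments are indivisible.
A + P: cost 7 + 3 = 10 ≤ 20, payoff 10 + 9 = 19.
L + A + P: cost 5 + 7 + 3 = 15 ≤ 20, payoff 3 + 10 + 9 = 22.
J + P: cost 14 + 3 = 17 ≤ 20, payoff 5 + 9 = 14.
Best is L, A, and P with total payoff 22.

22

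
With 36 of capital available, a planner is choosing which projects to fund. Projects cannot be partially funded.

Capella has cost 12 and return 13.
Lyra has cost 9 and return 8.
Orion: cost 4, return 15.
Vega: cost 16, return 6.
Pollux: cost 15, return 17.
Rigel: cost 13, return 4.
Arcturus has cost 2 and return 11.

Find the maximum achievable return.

Allowing fractional choices, the relaxed optimum would be about 58.7, but projects are indivisible.
Capella + Orion + Pollux + Arcturus: cost 12 + 4 + 15 + 2 = 33 ≤ 36, return 13 + 15 + 17 + 11 = 56.
Capella + Lyra + Orion + Arcturus: cost 12 + 9 + 4 + 2 = 27 ≤ 36, return 13 + 8 + 15 + 11 = 47.
Lyra + Orion + Pollux + Arcturus: cost 9 + 4 + 15 + 2 = 30 ≤ 36, return 8 + 15 + 17 + 11 = 51.
Best is Capella, Orion, Pollux, and Arcturus with total return 56.

56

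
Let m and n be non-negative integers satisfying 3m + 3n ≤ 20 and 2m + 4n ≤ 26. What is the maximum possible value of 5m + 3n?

30

(m,n)=(6,0): 3·6+3·0=18≤20, 2·6+4·0=12≤26, objective 30.
(m,n)=(5,1): 3·5+3·1=18≤20, 2·5+4·1=14≤26, objective 28.
(m,n)=(5,0): 3·5+3·0=15≤20, 2·5+4·0=10≤26, objective 25.
Maximum is 30 at (m,n)=(6,0).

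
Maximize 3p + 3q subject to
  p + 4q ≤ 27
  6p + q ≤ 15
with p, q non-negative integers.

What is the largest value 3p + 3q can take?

21

The continuous relaxation peaks at (1.43, 6.39) with value 23.48; rounding to a feasible lattice point costs some objective.
(p,q)=(1,6): 1·1+4·6=25≤27, 6·1+1·6=12≤15, objective 21.
(p,q)=(1,5): 1·1+4·5=21≤27, 6·1+1·5=11≤15, objective 18.
The best lattice point is (1,6), giving 21.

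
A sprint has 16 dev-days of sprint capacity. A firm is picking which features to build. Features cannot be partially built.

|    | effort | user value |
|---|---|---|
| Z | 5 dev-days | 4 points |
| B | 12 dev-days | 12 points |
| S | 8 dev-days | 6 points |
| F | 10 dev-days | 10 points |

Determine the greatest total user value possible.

Allowing fractional choices, the relaxed optimum would be about 16.0, but features are indivisible.
Z + F: effort 5 + 10 = 15 ≤ 16, user value 4 + 10 = 14.
F: effort 10 ≤ 16, user value 10.
B: effort 12 ≤ 16, user value 12.
Best is Z and F with total user value 14.

14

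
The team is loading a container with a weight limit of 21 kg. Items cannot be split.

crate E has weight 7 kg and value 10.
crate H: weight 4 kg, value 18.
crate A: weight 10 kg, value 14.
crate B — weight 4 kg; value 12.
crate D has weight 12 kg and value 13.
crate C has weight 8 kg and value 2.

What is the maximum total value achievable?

Allowing fractional choices, the relaxed optimum would be about 48.4, but items are indivisible.
crate H + crate B + crate D: weight 4 + 4 + 12 = 20 ≤ 21, value 18 + 12 + 13 = 43.
crate E + crate H + crate A: weight 7 + 4 + 10 = 21 ≤ 21, value 10 + 18 + 14 = 42.
crate H + crate A + crate B: weight 4 + 10 + 4 = 18 ≤ 21, value 18 + 14 + 12 = 44.
Best is crate H, crate A, and crate B with total value 44.

44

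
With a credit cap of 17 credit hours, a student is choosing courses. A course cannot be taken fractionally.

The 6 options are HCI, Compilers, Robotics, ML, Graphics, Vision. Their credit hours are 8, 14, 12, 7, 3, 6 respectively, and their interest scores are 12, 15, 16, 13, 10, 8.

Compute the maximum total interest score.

31

Take ML, Graphics, and Vision: credit hours 7 + 3 + 6 = 16 ≤ 17, interest score 13 + 10 + 8 = 31.
No other feasible combination does better.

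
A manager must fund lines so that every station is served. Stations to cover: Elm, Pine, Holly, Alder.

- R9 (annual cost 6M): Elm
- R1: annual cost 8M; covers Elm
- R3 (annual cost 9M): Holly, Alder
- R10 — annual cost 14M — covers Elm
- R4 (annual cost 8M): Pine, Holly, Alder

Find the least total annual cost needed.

Choose R9 and R4: together they cover Elm, Pine, Holly, Alder — every station.
Total annual cost: 6 + 8 = 14.
No cover costs less than 14.

14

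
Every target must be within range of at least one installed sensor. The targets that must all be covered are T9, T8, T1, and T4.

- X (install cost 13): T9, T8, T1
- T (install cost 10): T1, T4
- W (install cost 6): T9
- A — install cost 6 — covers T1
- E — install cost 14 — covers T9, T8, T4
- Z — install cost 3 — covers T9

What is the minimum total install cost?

20

The greedy cost-per-new-target heuristic would pick Z, T, and X for 26, but a cheaper cover exists.
Choose A and E: together they cover T9, T8, T1, T4 — every target.
Total install cost: 6 + 14 = 20.
No cover costs less than 20.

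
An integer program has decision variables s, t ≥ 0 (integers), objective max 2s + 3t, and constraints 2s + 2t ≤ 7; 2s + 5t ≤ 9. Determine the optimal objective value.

(s,t)=(2,1): 2·2+2·1=6≤7, 2·2+5·1=9≤9, objective 7.
(s,t)=(3,0): 2·3+2·0=6≤7, 2·3+5·0=6≤9, objective 6.
No feasible integer point exceeds 7.

7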